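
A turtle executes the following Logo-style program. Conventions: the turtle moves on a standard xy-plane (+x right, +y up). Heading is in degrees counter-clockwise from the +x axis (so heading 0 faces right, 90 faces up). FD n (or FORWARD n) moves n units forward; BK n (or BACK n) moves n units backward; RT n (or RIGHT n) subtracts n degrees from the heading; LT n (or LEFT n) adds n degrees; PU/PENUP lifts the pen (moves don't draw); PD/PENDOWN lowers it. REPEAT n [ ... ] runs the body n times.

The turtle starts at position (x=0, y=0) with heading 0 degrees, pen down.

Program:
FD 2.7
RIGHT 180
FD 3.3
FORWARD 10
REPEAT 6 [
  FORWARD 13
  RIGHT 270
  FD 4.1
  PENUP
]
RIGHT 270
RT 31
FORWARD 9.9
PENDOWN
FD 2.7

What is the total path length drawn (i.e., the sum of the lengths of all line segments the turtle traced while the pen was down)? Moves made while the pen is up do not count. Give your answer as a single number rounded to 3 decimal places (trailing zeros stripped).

Executing turtle program step by step:
Start: pos=(0,0), heading=0, pen down
FD 2.7: (0,0) -> (2.7,0) [heading=0, draw]
RT 180: heading 0 -> 180
FD 3.3: (2.7,0) -> (-0.6,0) [heading=180, draw]
FD 10: (-0.6,0) -> (-10.6,0) [heading=180, draw]
REPEAT 6 [
  -- iteration 1/6 --
  FD 13: (-10.6,0) -> (-23.6,0) [heading=180, draw]
  RT 270: heading 180 -> 270
  FD 4.1: (-23.6,0) -> (-23.6,-4.1) [heading=270, draw]
  PU: pen up
  -- iteration 2/6 --
  FD 13: (-23.6,-4.1) -> (-23.6,-17.1) [heading=270, move]
  RT 270: heading 270 -> 0
  FD 4.1: (-23.6,-17.1) -> (-19.5,-17.1) [heading=0, move]
  PU: pen up
  -- iteration 3/6 --
  FD 13: (-19.5,-17.1) -> (-6.5,-17.1) [heading=0, move]
  RT 270: heading 0 -> 90
  FD 4.1: (-6.5,-17.1) -> (-6.5,-13) [heading=90, move]
  PU: pen up
  -- iteration 4/6 --
  FD 13: (-6.5,-13) -> (-6.5,0) [heading=90, move]
  RT 270: heading 90 -> 180
  FD 4.1: (-6.5,0) -> (-10.6,0) [heading=180, move]
  PU: pen up
  -- iteration 5/6 --
  FD 13: (-10.6,0) -> (-23.6,0) [heading=180, move]
  RT 270: heading 180 -> 270
  FD 4.1: (-23.6,0) -> (-23.6,-4.1) [heading=270, move]
  PU: pen up
  -- iteration 6/6 --
  FD 13: (-23.6,-4.1) -> (-23.6,-17.1) [heading=270, move]
  RT 270: heading 270 -> 0
  FD 4.1: (-23.6,-17.1) -> (-19.5,-17.1) [heading=0, move]
  PU: pen up
]
RT 270: heading 0 -> 90
RT 31: heading 90 -> 59
FD 9.9: (-19.5,-17.1) -> (-14.401,-8.614) [heading=59, move]
PD: pen down
FD 2.7: (-14.401,-8.614) -> (-13.011,-6.3) [heading=59, draw]
Final: pos=(-13.011,-6.3), heading=59, 6 segment(s) drawn

Segment lengths:
  seg 1: (0,0) -> (2.7,0), length = 2.7
  seg 2: (2.7,0) -> (-0.6,0), length = 3.3
  seg 3: (-0.6,0) -> (-10.6,0), length = 10
  seg 4: (-10.6,0) -> (-23.6,0), length = 13
  seg 5: (-23.6,0) -> (-23.6,-4.1), length = 4.1
  seg 6: (-14.401,-8.614) -> (-13.011,-6.3), length = 2.7
Total = 35.8

Answer: 35.8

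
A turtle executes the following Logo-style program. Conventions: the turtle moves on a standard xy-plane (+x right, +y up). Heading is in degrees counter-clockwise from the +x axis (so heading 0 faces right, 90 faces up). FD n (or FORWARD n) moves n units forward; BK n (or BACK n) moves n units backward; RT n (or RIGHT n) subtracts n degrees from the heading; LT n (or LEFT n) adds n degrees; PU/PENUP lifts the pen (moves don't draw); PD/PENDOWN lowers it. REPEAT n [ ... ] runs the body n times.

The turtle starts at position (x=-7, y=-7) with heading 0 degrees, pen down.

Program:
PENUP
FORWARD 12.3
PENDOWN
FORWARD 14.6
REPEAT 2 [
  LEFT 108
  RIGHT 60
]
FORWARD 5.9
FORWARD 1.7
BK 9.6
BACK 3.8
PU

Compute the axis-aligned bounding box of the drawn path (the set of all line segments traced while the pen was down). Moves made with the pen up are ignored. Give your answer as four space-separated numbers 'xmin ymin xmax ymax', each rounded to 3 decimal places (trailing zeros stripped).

Executing turtle program step by step:
Start: pos=(-7,-7), heading=0, pen down
PU: pen up
FD 12.3: (-7,-7) -> (5.3,-7) [heading=0, move]
PD: pen down
FD 14.6: (5.3,-7) -> (19.9,-7) [heading=0, draw]
REPEAT 2 [
  -- iteration 1/2 --
  LT 108: heading 0 -> 108
  RT 60: heading 108 -> 48
  -- iteration 2/2 --
  LT 108: heading 48 -> 156
  RT 60: heading 156 -> 96
]
FD 5.9: (19.9,-7) -> (19.283,-1.132) [heading=96, draw]
FD 1.7: (19.283,-1.132) -> (19.106,0.558) [heading=96, draw]
BK 9.6: (19.106,0.558) -> (20.109,-8.989) [heading=96, draw]
BK 3.8: (20.109,-8.989) -> (20.506,-12.768) [heading=96, draw]
PU: pen up
Final: pos=(20.506,-12.768), heading=96, 5 segment(s) drawn

Segment endpoints: x in {5.3, 19.106, 19.283, 19.9, 20.109, 20.506}, y in {-12.768, -8.989, -7, -1.132, 0.558}
xmin=5.3, ymin=-12.768, xmax=20.506, ymax=0.558

Answer: 5.3 -12.768 20.506 0.558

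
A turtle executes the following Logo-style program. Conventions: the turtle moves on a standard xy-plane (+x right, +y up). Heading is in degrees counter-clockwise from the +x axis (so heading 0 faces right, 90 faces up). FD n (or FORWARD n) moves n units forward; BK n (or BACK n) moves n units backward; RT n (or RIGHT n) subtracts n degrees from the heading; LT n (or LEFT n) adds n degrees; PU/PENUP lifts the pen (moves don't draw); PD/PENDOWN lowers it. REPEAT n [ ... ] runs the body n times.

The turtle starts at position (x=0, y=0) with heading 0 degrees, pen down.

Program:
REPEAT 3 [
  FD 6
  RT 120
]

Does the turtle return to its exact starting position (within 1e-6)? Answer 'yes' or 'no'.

Answer: yes

Derivation:
Executing turtle program step by step:
Start: pos=(0,0), heading=0, pen down
REPEAT 3 [
  -- iteration 1/3 --
  FD 6: (0,0) -> (6,0) [heading=0, draw]
  RT 120: heading 0 -> 240
  -- iteration 2/3 --
  FD 6: (6,0) -> (3,-5.196) [heading=240, draw]
  RT 120: heading 240 -> 120
  -- iteration 3/3 --
  FD 6: (3,-5.196) -> (0,0) [heading=120, draw]
  RT 120: heading 120 -> 0
]
Final: pos=(0,0), heading=0, 3 segment(s) drawn

Start position: (0, 0)
Final position: (0, 0)
Distance = 0; < 1e-6 -> CLOSED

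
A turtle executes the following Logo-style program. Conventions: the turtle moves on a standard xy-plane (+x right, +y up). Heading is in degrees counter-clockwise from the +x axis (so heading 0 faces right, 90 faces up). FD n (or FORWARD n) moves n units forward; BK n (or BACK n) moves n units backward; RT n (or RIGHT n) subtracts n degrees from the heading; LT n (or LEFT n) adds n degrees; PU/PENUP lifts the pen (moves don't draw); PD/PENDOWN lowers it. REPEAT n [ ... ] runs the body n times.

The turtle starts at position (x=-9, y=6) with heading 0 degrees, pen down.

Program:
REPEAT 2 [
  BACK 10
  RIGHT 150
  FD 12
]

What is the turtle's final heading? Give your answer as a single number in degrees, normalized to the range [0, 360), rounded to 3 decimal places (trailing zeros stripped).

Answer: 60

Derivation:
Executing turtle program step by step:
Start: pos=(-9,6), heading=0, pen down
REPEAT 2 [
  -- iteration 1/2 --
  BK 10: (-9,6) -> (-19,6) [heading=0, draw]
  RT 150: heading 0 -> 210
  FD 12: (-19,6) -> (-29.392,0) [heading=210, draw]
  -- iteration 2/2 --
  BK 10: (-29.392,0) -> (-20.732,5) [heading=210, draw]
  RT 150: heading 210 -> 60
  FD 12: (-20.732,5) -> (-14.732,15.392) [heading=60, draw]
]
Final: pos=(-14.732,15.392), heading=60, 4 segment(s) drawn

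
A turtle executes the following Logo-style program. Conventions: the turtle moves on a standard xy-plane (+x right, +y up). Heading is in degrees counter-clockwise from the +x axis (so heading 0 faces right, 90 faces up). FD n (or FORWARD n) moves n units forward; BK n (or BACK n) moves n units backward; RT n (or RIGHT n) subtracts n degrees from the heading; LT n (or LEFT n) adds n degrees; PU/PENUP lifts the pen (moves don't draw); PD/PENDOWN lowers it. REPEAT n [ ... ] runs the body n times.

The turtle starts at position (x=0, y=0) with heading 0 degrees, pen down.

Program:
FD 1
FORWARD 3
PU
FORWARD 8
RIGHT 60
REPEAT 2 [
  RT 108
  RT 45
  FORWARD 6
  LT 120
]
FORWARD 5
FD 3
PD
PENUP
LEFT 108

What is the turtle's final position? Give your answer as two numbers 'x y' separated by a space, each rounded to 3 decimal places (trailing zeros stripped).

Executing turtle program step by step:
Start: pos=(0,0), heading=0, pen down
FD 1: (0,0) -> (1,0) [heading=0, draw]
FD 3: (1,0) -> (4,0) [heading=0, draw]
PU: pen up
FD 8: (4,0) -> (12,0) [heading=0, move]
RT 60: heading 0 -> 300
REPEAT 2 [
  -- iteration 1/2 --
  RT 108: heading 300 -> 192
  RT 45: heading 192 -> 147
  FD 6: (12,0) -> (6.968,3.268) [heading=147, move]
  LT 120: heading 147 -> 267
  -- iteration 2/2 --
  RT 108: heading 267 -> 159
  RT 45: heading 159 -> 114
  FD 6: (6.968,3.268) -> (4.528,8.749) [heading=114, move]
  LT 120: heading 114 -> 234
]
FD 5: (4.528,8.749) -> (1.589,4.704) [heading=234, move]
FD 3: (1.589,4.704) -> (-0.175,2.277) [heading=234, move]
PD: pen down
PU: pen up
LT 108: heading 234 -> 342
Final: pos=(-0.175,2.277), heading=342, 2 segment(s) drawn

Answer: -0.175 2.277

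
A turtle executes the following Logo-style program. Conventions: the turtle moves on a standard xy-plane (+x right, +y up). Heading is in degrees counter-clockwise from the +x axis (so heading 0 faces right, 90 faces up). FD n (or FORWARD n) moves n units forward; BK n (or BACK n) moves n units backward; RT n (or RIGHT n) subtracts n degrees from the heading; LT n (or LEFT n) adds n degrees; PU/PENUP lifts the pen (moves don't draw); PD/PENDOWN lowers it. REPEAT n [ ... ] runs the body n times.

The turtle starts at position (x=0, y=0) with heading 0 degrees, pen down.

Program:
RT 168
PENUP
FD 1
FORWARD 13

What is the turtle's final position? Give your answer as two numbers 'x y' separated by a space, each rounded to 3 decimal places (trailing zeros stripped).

Answer: -13.694 -2.911

Derivation:
Executing turtle program step by step:
Start: pos=(0,0), heading=0, pen down
RT 168: heading 0 -> 192
PU: pen up
FD 1: (0,0) -> (-0.978,-0.208) [heading=192, move]
FD 13: (-0.978,-0.208) -> (-13.694,-2.911) [heading=192, move]
Final: pos=(-13.694,-2.911), heading=192, 0 segment(s) drawn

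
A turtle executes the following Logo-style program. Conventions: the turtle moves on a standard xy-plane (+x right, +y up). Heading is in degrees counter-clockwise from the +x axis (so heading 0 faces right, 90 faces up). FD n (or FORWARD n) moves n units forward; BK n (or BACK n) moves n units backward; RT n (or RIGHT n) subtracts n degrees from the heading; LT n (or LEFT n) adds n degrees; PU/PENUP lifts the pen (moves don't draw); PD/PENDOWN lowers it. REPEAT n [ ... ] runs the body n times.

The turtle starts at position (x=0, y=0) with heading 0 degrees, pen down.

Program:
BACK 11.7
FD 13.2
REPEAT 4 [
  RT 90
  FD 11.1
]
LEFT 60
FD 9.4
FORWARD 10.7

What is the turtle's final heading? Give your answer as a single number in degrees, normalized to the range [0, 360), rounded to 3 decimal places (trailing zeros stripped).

Executing turtle program step by step:
Start: pos=(0,0), heading=0, pen down
BK 11.7: (0,0) -> (-11.7,0) [heading=0, draw]
FD 13.2: (-11.7,0) -> (1.5,0) [heading=0, draw]
REPEAT 4 [
  -- iteration 1/4 --
  RT 90: heading 0 -> 270
  FD 11.1: (1.5,0) -> (1.5,-11.1) [heading=270, draw]
  -- iteration 2/4 --
  RT 90: heading 270 -> 180
  FD 11.1: (1.5,-11.1) -> (-9.6,-11.1) [heading=180, draw]
  -- iteration 3/4 --
  RT 90: heading 180 -> 90
  FD 11.1: (-9.6,-11.1) -> (-9.6,0) [heading=90, draw]
  -- iteration 4/4 --
  RT 90: heading 90 -> 0
  FD 11.1: (-9.6,0) -> (1.5,0) [heading=0, draw]
]
LT 60: heading 0 -> 60
FD 9.4: (1.5,0) -> (6.2,8.141) [heading=60, draw]
FD 10.7: (6.2,8.141) -> (11.55,17.407) [heading=60, draw]
Final: pos=(11.55,17.407), heading=60, 8 segment(s) drawn

Answer: 60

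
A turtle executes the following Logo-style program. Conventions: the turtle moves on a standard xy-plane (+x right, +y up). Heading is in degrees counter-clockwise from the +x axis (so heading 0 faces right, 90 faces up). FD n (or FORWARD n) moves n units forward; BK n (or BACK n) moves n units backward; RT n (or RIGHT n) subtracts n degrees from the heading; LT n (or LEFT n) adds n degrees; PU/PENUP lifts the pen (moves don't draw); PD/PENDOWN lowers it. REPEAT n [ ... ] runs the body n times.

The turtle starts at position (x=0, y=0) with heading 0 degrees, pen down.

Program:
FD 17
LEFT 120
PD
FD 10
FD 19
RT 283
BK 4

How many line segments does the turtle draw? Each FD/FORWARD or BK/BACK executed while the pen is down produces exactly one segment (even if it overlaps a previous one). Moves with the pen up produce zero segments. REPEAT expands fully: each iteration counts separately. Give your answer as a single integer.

Answer: 4

Derivation:
Executing turtle program step by step:
Start: pos=(0,0), heading=0, pen down
FD 17: (0,0) -> (17,0) [heading=0, draw]
LT 120: heading 0 -> 120
PD: pen down
FD 10: (17,0) -> (12,8.66) [heading=120, draw]
FD 19: (12,8.66) -> (2.5,25.115) [heading=120, draw]
RT 283: heading 120 -> 197
BK 4: (2.5,25.115) -> (6.325,26.284) [heading=197, draw]
Final: pos=(6.325,26.284), heading=197, 4 segment(s) drawn
Segments drawn: 4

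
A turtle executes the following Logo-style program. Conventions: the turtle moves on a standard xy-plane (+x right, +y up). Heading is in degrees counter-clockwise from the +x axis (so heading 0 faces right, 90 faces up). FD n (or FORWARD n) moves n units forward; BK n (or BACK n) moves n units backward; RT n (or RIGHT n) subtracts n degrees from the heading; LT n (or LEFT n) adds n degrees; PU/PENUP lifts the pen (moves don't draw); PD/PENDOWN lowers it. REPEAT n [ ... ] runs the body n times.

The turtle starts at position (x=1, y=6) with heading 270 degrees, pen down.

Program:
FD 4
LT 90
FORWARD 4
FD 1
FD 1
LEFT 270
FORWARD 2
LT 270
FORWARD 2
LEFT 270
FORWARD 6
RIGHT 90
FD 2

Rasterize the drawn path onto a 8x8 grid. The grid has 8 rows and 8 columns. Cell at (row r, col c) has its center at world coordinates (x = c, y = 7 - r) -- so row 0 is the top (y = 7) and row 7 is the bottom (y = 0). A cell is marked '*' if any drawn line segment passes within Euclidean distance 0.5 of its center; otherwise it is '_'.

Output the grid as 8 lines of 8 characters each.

Answer: ________
_*___***
_*___*__
_*___*__
_*___*__
_*******
_____*_*
_____***

Derivation:
Segment 0: (1,6) -> (1,2)
Segment 1: (1,2) -> (5,2)
Segment 2: (5,2) -> (6,2)
Segment 3: (6,2) -> (7,2)
Segment 4: (7,2) -> (7,-0)
Segment 5: (7,-0) -> (5,-0)
Segment 6: (5,-0) -> (5,6)
Segment 7: (5,6) -> (7,6)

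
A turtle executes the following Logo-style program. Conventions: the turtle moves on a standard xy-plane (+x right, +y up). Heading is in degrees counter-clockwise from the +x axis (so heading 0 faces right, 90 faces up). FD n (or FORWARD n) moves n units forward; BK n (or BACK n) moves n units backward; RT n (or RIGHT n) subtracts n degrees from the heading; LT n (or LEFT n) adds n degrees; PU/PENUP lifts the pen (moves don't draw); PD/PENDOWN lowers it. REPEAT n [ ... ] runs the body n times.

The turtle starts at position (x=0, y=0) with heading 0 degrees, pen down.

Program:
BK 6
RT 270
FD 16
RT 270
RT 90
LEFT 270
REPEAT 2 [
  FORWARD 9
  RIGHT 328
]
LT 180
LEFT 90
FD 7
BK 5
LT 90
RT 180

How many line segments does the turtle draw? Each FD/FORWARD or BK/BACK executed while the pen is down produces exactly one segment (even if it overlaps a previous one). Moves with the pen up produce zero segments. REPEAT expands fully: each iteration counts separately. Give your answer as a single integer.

Executing turtle program step by step:
Start: pos=(0,0), heading=0, pen down
BK 6: (0,0) -> (-6,0) [heading=0, draw]
RT 270: heading 0 -> 90
FD 16: (-6,0) -> (-6,16) [heading=90, draw]
RT 270: heading 90 -> 180
RT 90: heading 180 -> 90
LT 270: heading 90 -> 0
REPEAT 2 [
  -- iteration 1/2 --
  FD 9: (-6,16) -> (3,16) [heading=0, draw]
  RT 328: heading 0 -> 32
  -- iteration 2/2 --
  FD 9: (3,16) -> (10.632,20.769) [heading=32, draw]
  RT 328: heading 32 -> 64
]
LT 180: heading 64 -> 244
LT 90: heading 244 -> 334
FD 7: (10.632,20.769) -> (16.924,17.701) [heading=334, draw]
BK 5: (16.924,17.701) -> (12.43,19.893) [heading=334, draw]
LT 90: heading 334 -> 64
RT 180: heading 64 -> 244
Final: pos=(12.43,19.893), heading=244, 6 segment(s) drawn
Segments drawn: 6

Answer: 6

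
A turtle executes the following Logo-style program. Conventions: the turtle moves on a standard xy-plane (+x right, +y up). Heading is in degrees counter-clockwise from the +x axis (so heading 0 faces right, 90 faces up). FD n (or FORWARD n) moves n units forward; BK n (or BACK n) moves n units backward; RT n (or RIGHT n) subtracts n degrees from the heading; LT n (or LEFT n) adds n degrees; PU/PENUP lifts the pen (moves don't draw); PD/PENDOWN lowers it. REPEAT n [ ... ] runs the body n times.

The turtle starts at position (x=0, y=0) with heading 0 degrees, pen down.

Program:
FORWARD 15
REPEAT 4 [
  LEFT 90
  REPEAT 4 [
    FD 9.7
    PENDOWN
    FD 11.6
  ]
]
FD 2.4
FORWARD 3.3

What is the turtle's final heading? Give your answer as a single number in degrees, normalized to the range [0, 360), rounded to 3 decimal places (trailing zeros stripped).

Answer: 0

Derivation:
Executing turtle program step by step:
Start: pos=(0,0), heading=0, pen down
FD 15: (0,0) -> (15,0) [heading=0, draw]
REPEAT 4 [
  -- iteration 1/4 --
  LT 90: heading 0 -> 90
  REPEAT 4 [
    -- iteration 1/4 --
    FD 9.7: (15,0) -> (15,9.7) [heading=90, draw]
    PD: pen down
    FD 11.6: (15,9.7) -> (15,21.3) [heading=90, draw]
    -- iteration 2/4 --
    FD 9.7: (15,21.3) -> (15,31) [heading=90, draw]
    PD: pen down
    FD 11.6: (15,31) -> (15,42.6) [heading=90, draw]
    -- iteration 3/4 --
    FD 9.7: (15,42.6) -> (15,52.3) [heading=90, draw]
    PD: pen down
    FD 11.6: (15,52.3) -> (15,63.9) [heading=90, draw]
    -- iteration 4/4 --
    FD 9.7: (15,63.9) -> (15,73.6) [heading=90, draw]
    PD: pen down
    FD 11.6: (15,73.6) -> (15,85.2) [heading=90, draw]
  ]
  -- iteration 2/4 --
  LT 90: heading 90 -> 180
  REPEAT 4 [
    -- iteration 1/4 --
    FD 9.7: (15,85.2) -> (5.3,85.2) [heading=180, draw]
    PD: pen down
    FD 11.6: (5.3,85.2) -> (-6.3,85.2) [heading=180, draw]
    -- iteration 2/4 --
    FD 9.7: (-6.3,85.2) -> (-16,85.2) [heading=180, draw]
    PD: pen down
    FD 11.6: (-16,85.2) -> (-27.6,85.2) [heading=180, draw]
    -- iteration 3/4 --
    FD 9.7: (-27.6,85.2) -> (-37.3,85.2) [heading=180, draw]
    PD: pen down
    FD 11.6: (-37.3,85.2) -> (-48.9,85.2) [heading=180, draw]
    -- iteration 4/4 --
    FD 9.7: (-48.9,85.2) -> (-58.6,85.2) [heading=180, draw]
    PD: pen down
    FD 11.6: (-58.6,85.2) -> (-70.2,85.2) [heading=180, draw]
  ]
  -- iteration 3/4 --
  LT 90: heading 180 -> 270
  REPEAT 4 [
    -- iteration 1/4 --
    FD 9.7: (-70.2,85.2) -> (-70.2,75.5) [heading=270, draw]
    PD: pen down
    FD 11.6: (-70.2,75.5) -> (-70.2,63.9) [heading=270, draw]
    -- iteration 2/4 --
    FD 9.7: (-70.2,63.9) -> (-70.2,54.2) [heading=270, draw]
    PD: pen down
    FD 11.6: (-70.2,54.2) -> (-70.2,42.6) [heading=270, draw]
    -- iteration 3/4 --
    FD 9.7: (-70.2,42.6) -> (-70.2,32.9) [heading=270, draw]
    PD: pen down
    FD 11.6: (-70.2,32.9) -> (-70.2,21.3) [heading=270, draw]
    -- iteration 4/4 --
    FD 9.7: (-70.2,21.3) -> (-70.2,11.6) [heading=270, draw]
    PD: pen down
    FD 11.6: (-70.2,11.6) -> (-70.2,0) [heading=270, draw]
  ]
  -- iteration 4/4 --
  LT 90: heading 270 -> 0
  REPEAT 4 [
    -- iteration 1/4 --
    FD 9.7: (-70.2,0) -> (-60.5,0) [heading=0, draw]
    PD: pen down
    FD 11.6: (-60.5,0) -> (-48.9,0) [heading=0, draw]
    -- iteration 2/4 --
    FD 9.7: (-48.9,0) -> (-39.2,0) [heading=0, draw]
    PD: pen down
    FD 11.6: (-39.2,0) -> (-27.6,0) [heading=0, draw]
    -- iteration 3/4 --
    FD 9.7: (-27.6,0) -> (-17.9,0) [heading=0, draw]
    PD: pen down
    FD 11.6: (-17.9,0) -> (-6.3,0) [heading=0, draw]
    -- iteration 4/4 --
    FD 9.7: (-6.3,0) -> (3.4,0) [heading=0, draw]
    PD: pen down
    FD 11.6: (3.4,0) -> (15,0) [heading=0, draw]
  ]
]
FD 2.4: (15,0) -> (17.4,0) [heading=0, draw]
FD 3.3: (17.4,0) -> (20.7,0) [heading=0, draw]
Final: pos=(20.7,0), heading=0, 35 segment(s) drawn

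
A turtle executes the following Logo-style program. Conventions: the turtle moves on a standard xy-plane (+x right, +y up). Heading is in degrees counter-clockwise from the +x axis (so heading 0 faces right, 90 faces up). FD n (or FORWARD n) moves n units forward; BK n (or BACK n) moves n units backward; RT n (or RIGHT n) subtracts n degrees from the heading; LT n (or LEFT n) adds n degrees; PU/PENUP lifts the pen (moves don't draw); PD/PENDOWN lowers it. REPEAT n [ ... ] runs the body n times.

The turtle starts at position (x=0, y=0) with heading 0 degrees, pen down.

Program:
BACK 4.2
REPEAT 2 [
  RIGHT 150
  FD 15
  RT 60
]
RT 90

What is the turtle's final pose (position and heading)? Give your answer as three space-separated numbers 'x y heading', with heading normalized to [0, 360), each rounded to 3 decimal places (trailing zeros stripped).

Executing turtle program step by step:
Start: pos=(0,0), heading=0, pen down
BK 4.2: (0,0) -> (-4.2,0) [heading=0, draw]
REPEAT 2 [
  -- iteration 1/2 --
  RT 150: heading 0 -> 210
  FD 15: (-4.2,0) -> (-17.19,-7.5) [heading=210, draw]
  RT 60: heading 210 -> 150
  -- iteration 2/2 --
  RT 150: heading 150 -> 0
  FD 15: (-17.19,-7.5) -> (-2.19,-7.5) [heading=0, draw]
  RT 60: heading 0 -> 300
]
RT 90: heading 300 -> 210
Final: pos=(-2.19,-7.5), heading=210, 3 segment(s) drawn

Answer: -2.19 -7.5 210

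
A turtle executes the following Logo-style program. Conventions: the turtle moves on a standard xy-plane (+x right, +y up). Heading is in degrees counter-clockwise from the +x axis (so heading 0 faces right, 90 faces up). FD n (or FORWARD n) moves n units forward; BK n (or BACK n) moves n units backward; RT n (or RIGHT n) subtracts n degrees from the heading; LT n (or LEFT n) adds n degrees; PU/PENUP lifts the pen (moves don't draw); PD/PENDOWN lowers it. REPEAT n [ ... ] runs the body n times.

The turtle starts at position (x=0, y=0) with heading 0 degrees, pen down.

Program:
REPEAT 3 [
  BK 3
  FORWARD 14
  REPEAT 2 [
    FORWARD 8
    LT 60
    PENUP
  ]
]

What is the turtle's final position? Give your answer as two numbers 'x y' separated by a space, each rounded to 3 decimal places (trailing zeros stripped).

Executing turtle program step by step:
Start: pos=(0,0), heading=0, pen down
REPEAT 3 [
  -- iteration 1/3 --
  BK 3: (0,0) -> (-3,0) [heading=0, draw]
  FD 14: (-3,0) -> (11,0) [heading=0, draw]
  REPEAT 2 [
    -- iteration 1/2 --
    FD 8: (11,0) -> (19,0) [heading=0, draw]
    LT 60: heading 0 -> 60
    PU: pen up
    -- iteration 2/2 --
    FD 8: (19,0) -> (23,6.928) [heading=60, move]
    LT 60: heading 60 -> 120
    PU: pen up
  ]
  -- iteration 2/3 --
  BK 3: (23,6.928) -> (24.5,4.33) [heading=120, move]
  FD 14: (24.5,4.33) -> (17.5,16.454) [heading=120, move]
  REPEAT 2 [
    -- iteration 1/2 --
    FD 8: (17.5,16.454) -> (13.5,23.383) [heading=120, move]
    LT 60: heading 120 -> 180
    PU: pen up
    -- iteration 2/2 --
    FD 8: (13.5,23.383) -> (5.5,23.383) [heading=180, move]
    LT 60: heading 180 -> 240
    PU: pen up
  ]
  -- iteration 3/3 --
  BK 3: (5.5,23.383) -> (7,25.981) [heading=240, move]
  FD 14: (7,25.981) -> (0,13.856) [heading=240, move]
  REPEAT 2 [
    -- iteration 1/2 --
    FD 8: (0,13.856) -> (-4,6.928) [heading=240, move]
    LT 60: heading 240 -> 300
    PU: pen up
    -- iteration 2/2 --
    FD 8: (-4,6.928) -> (0,0) [heading=300, move]
    LT 60: heading 300 -> 0
    PU: pen up
  ]
]
Final: pos=(0,0), heading=0, 3 segment(s) drawn

Answer: 0 0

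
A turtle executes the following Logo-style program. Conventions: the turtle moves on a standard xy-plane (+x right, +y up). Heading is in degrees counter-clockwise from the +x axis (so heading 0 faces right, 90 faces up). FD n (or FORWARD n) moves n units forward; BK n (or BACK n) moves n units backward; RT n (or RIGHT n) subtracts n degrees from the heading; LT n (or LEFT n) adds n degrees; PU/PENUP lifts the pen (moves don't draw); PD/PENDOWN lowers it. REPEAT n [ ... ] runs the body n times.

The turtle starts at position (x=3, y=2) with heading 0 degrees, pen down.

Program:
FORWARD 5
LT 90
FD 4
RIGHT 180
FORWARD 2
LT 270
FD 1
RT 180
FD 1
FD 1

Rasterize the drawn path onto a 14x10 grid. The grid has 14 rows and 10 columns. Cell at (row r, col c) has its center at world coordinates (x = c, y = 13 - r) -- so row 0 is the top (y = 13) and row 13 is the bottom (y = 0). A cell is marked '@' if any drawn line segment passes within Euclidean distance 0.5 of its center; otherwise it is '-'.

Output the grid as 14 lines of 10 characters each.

Answer: ----------
----------
----------
----------
----------
----------
----------
--------@-
--------@-
-------@@@
--------@-
---@@@@@@-
----------
----------

Derivation:
Segment 0: (3,2) -> (8,2)
Segment 1: (8,2) -> (8,6)
Segment 2: (8,6) -> (8,4)
Segment 3: (8,4) -> (7,4)
Segment 4: (7,4) -> (8,4)
Segment 5: (8,4) -> (9,4)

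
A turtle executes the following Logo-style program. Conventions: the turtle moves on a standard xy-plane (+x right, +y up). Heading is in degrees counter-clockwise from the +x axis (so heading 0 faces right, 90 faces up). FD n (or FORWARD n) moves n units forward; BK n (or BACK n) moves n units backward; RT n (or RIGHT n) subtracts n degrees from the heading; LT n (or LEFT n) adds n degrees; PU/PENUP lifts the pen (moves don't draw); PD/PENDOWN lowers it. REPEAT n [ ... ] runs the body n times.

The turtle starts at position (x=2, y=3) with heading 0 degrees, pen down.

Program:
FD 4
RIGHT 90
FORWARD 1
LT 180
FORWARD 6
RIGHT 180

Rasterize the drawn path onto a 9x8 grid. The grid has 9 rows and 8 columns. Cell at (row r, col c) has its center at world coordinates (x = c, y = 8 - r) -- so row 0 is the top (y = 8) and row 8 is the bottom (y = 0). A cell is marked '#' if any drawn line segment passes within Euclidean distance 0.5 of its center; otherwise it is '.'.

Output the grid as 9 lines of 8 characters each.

Answer: ......#.
......#.
......#.
......#.
......#.
..#####.
......#.
........
........

Derivation:
Segment 0: (2,3) -> (6,3)
Segment 1: (6,3) -> (6,2)
Segment 2: (6,2) -> (6,8)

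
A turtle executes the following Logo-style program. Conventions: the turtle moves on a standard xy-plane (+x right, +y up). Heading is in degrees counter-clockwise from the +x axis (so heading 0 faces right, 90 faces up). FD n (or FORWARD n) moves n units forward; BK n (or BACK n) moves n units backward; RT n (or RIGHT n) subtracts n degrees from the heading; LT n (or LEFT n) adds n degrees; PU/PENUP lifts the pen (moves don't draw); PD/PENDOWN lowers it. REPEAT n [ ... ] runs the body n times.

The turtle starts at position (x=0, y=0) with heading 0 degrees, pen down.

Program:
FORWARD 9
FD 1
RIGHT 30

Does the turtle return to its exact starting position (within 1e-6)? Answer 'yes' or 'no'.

Answer: no

Derivation:
Executing turtle program step by step:
Start: pos=(0,0), heading=0, pen down
FD 9: (0,0) -> (9,0) [heading=0, draw]
FD 1: (9,0) -> (10,0) [heading=0, draw]
RT 30: heading 0 -> 330
Final: pos=(10,0), heading=330, 2 segment(s) drawn

Start position: (0, 0)
Final position: (10, 0)
Distance = 10; >= 1e-6 -> NOT closed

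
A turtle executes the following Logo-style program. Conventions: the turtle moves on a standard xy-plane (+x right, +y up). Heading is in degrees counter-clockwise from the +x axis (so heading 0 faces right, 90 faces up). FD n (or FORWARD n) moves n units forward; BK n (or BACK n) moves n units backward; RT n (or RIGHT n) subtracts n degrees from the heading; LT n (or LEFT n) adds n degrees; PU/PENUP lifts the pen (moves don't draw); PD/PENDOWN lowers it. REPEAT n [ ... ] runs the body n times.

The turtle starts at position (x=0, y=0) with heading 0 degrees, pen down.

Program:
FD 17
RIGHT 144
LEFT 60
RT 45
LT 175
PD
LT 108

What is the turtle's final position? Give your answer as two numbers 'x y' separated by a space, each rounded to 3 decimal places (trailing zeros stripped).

Answer: 17 0

Derivation:
Executing turtle program step by step:
Start: pos=(0,0), heading=0, pen down
FD 17: (0,0) -> (17,0) [heading=0, draw]
RT 144: heading 0 -> 216
LT 60: heading 216 -> 276
RT 45: heading 276 -> 231
LT 175: heading 231 -> 46
PD: pen down
LT 108: heading 46 -> 154
Final: pos=(17,0), heading=154, 1 segment(s) drawn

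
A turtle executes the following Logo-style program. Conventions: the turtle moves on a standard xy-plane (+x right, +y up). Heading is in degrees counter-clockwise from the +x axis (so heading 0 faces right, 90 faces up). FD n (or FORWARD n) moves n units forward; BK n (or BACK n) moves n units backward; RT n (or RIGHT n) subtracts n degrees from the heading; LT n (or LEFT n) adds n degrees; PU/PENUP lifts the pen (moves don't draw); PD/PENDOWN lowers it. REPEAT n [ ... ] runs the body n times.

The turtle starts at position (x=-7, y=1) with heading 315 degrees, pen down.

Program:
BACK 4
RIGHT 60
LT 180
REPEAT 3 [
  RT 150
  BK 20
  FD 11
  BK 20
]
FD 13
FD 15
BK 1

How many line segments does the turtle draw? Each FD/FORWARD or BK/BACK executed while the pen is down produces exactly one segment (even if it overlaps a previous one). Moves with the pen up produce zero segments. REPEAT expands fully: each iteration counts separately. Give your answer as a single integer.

Answer: 13

Derivation:
Executing turtle program step by step:
Start: pos=(-7,1), heading=315, pen down
BK 4: (-7,1) -> (-9.828,3.828) [heading=315, draw]
RT 60: heading 315 -> 255
LT 180: heading 255 -> 75
REPEAT 3 [
  -- iteration 1/3 --
  RT 150: heading 75 -> 285
  BK 20: (-9.828,3.828) -> (-15.005,23.147) [heading=285, draw]
  FD 11: (-15.005,23.147) -> (-12.158,12.522) [heading=285, draw]
  BK 20: (-12.158,12.522) -> (-17.334,31.84) [heading=285, draw]
  -- iteration 2/3 --
  RT 150: heading 285 -> 135
  BK 20: (-17.334,31.84) -> (-3.192,17.698) [heading=135, draw]
  FD 11: (-3.192,17.698) -> (-10.97,25.476) [heading=135, draw]
  BK 20: (-10.97,25.476) -> (3.172,11.334) [heading=135, draw]
  -- iteration 3/3 --
  RT 150: heading 135 -> 345
  BK 20: (3.172,11.334) -> (-16.147,16.511) [heading=345, draw]
  FD 11: (-16.147,16.511) -> (-5.521,13.664) [heading=345, draw]
  BK 20: (-5.521,13.664) -> (-24.84,18.84) [heading=345, draw]
]
FD 13: (-24.84,18.84) -> (-12.283,15.475) [heading=345, draw]
FD 15: (-12.283,15.475) -> (2.206,11.593) [heading=345, draw]
BK 1: (2.206,11.593) -> (1.24,11.852) [heading=345, draw]
Final: pos=(1.24,11.852), heading=345, 13 segment(s) drawn
Segments drawn: 13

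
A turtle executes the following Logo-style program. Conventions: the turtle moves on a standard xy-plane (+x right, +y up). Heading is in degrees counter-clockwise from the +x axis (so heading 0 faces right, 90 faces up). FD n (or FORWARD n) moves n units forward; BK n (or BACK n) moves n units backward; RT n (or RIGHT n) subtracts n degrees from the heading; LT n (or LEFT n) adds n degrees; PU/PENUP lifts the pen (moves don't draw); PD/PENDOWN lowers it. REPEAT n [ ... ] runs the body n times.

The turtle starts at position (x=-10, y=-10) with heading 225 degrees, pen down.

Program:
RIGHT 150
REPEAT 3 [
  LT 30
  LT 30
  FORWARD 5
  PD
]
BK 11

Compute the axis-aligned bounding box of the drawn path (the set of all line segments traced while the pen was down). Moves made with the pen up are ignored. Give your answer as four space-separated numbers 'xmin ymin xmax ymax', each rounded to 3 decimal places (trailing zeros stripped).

Answer: -19.659 -12.588 -10 -1.963

Derivation:
Executing turtle program step by step:
Start: pos=(-10,-10), heading=225, pen down
RT 150: heading 225 -> 75
REPEAT 3 [
  -- iteration 1/3 --
  LT 30: heading 75 -> 105
  LT 30: heading 105 -> 135
  FD 5: (-10,-10) -> (-13.536,-6.464) [heading=135, draw]
  PD: pen down
  -- iteration 2/3 --
  LT 30: heading 135 -> 165
  LT 30: heading 165 -> 195
  FD 5: (-13.536,-6.464) -> (-18.365,-7.759) [heading=195, draw]
  PD: pen down
  -- iteration 3/3 --
  LT 30: heading 195 -> 225
  LT 30: heading 225 -> 255
  FD 5: (-18.365,-7.759) -> (-19.659,-12.588) [heading=255, draw]
  PD: pen down
]
BK 11: (-19.659,-12.588) -> (-16.812,-1.963) [heading=255, draw]
Final: pos=(-16.812,-1.963), heading=255, 4 segment(s) drawn

Segment endpoints: x in {-19.659, -18.365, -16.812, -13.536, -10}, y in {-12.588, -10, -7.759, -6.464, -1.963}
xmin=-19.659, ymin=-12.588, xmax=-10, ymax=-1.963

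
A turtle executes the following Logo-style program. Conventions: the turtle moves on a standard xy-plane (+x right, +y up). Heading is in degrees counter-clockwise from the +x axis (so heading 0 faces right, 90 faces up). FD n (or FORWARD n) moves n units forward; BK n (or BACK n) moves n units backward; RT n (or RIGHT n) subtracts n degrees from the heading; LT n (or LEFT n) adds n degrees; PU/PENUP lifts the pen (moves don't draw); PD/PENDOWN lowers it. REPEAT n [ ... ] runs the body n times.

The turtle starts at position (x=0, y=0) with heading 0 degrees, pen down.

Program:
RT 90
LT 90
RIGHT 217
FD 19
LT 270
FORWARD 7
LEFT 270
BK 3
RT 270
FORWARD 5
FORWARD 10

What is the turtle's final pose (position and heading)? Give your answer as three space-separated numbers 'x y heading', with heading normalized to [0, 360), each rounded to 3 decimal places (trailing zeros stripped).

Answer: -4.33 30.81 53

Derivation:
Executing turtle program step by step:
Start: pos=(0,0), heading=0, pen down
RT 90: heading 0 -> 270
LT 90: heading 270 -> 0
RT 217: heading 0 -> 143
FD 19: (0,0) -> (-15.174,11.434) [heading=143, draw]
LT 270: heading 143 -> 53
FD 7: (-15.174,11.434) -> (-10.961,17.025) [heading=53, draw]
LT 270: heading 53 -> 323
BK 3: (-10.961,17.025) -> (-13.357,18.83) [heading=323, draw]
RT 270: heading 323 -> 53
FD 5: (-13.357,18.83) -> (-10.348,22.824) [heading=53, draw]
FD 10: (-10.348,22.824) -> (-4.33,30.81) [heading=53, draw]
Final: pos=(-4.33,30.81), heading=53, 5 segment(s) drawn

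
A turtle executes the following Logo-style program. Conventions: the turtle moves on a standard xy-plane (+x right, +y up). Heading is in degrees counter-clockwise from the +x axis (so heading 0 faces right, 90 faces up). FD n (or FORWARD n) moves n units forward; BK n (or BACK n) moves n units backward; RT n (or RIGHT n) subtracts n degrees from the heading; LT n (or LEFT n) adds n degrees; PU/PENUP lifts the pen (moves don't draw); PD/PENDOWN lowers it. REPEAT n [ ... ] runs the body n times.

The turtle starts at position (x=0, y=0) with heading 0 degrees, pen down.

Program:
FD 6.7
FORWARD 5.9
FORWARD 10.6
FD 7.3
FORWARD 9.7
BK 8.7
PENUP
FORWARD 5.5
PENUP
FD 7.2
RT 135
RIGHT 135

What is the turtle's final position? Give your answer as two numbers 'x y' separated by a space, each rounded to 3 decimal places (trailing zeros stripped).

Answer: 44.2 0

Derivation:
Executing turtle program step by step:
Start: pos=(0,0), heading=0, pen down
FD 6.7: (0,0) -> (6.7,0) [heading=0, draw]
FD 5.9: (6.7,0) -> (12.6,0) [heading=0, draw]
FD 10.6: (12.6,0) -> (23.2,0) [heading=0, draw]
FD 7.3: (23.2,0) -> (30.5,0) [heading=0, draw]
FD 9.7: (30.5,0) -> (40.2,0) [heading=0, draw]
BK 8.7: (40.2,0) -> (31.5,0) [heading=0, draw]
PU: pen up
FD 5.5: (31.5,0) -> (37,0) [heading=0, move]
PU: pen up
FD 7.2: (37,0) -> (44.2,0) [heading=0, move]
RT 135: heading 0 -> 225
RT 135: heading 225 -> 90
Final: pos=(44.2,0), heading=90, 6 segment(s) drawn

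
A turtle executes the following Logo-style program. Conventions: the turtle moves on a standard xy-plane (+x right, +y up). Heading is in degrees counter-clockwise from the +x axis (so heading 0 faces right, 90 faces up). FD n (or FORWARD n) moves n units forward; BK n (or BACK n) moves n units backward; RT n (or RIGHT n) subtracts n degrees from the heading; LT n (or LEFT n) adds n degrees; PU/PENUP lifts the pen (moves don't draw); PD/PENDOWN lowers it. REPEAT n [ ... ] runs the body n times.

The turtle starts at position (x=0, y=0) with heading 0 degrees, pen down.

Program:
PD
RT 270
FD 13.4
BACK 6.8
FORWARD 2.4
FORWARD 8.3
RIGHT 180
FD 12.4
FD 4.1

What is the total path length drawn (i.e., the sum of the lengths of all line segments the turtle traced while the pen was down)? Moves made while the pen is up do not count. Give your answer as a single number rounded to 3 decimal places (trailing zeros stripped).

Answer: 47.4

Derivation:
Executing turtle program step by step:
Start: pos=(0,0), heading=0, pen down
PD: pen down
RT 270: heading 0 -> 90
FD 13.4: (0,0) -> (0,13.4) [heading=90, draw]
BK 6.8: (0,13.4) -> (0,6.6) [heading=90, draw]
FD 2.4: (0,6.6) -> (0,9) [heading=90, draw]
FD 8.3: (0,9) -> (0,17.3) [heading=90, draw]
RT 180: heading 90 -> 270
FD 12.4: (0,17.3) -> (0,4.9) [heading=270, draw]
FD 4.1: (0,4.9) -> (0,0.8) [heading=270, draw]
Final: pos=(0,0.8), heading=270, 6 segment(s) drawn

Segment lengths:
  seg 1: (0,0) -> (0,13.4), length = 13.4
  seg 2: (0,13.4) -> (0,6.6), length = 6.8
  seg 3: (0,6.6) -> (0,9), length = 2.4
  seg 4: (0,9) -> (0,17.3), length = 8.3
  seg 5: (0,17.3) -> (0,4.9), length = 12.4
  seg 6: (0,4.9) -> (0,0.8), length = 4.1
Total = 47.4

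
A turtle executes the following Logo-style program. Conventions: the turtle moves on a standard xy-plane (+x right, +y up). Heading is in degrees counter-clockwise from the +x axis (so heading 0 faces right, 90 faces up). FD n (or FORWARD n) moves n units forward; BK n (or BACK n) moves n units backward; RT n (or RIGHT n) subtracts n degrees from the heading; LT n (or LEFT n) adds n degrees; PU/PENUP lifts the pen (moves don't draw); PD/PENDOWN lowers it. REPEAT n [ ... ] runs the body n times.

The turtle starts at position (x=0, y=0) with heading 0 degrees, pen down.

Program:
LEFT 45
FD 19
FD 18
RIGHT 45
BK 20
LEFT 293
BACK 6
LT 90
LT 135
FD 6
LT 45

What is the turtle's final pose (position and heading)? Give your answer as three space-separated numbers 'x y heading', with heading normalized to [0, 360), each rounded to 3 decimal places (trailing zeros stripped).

Executing turtle program step by step:
Start: pos=(0,0), heading=0, pen down
LT 45: heading 0 -> 45
FD 19: (0,0) -> (13.435,13.435) [heading=45, draw]
FD 18: (13.435,13.435) -> (26.163,26.163) [heading=45, draw]
RT 45: heading 45 -> 0
BK 20: (26.163,26.163) -> (6.163,26.163) [heading=0, draw]
LT 293: heading 0 -> 293
BK 6: (6.163,26.163) -> (3.819,31.686) [heading=293, draw]
LT 90: heading 293 -> 23
LT 135: heading 23 -> 158
FD 6: (3.819,31.686) -> (-1.745,33.934) [heading=158, draw]
LT 45: heading 158 -> 203
Final: pos=(-1.745,33.934), heading=203, 5 segment(s) drawn

Answer: -1.745 33.934 203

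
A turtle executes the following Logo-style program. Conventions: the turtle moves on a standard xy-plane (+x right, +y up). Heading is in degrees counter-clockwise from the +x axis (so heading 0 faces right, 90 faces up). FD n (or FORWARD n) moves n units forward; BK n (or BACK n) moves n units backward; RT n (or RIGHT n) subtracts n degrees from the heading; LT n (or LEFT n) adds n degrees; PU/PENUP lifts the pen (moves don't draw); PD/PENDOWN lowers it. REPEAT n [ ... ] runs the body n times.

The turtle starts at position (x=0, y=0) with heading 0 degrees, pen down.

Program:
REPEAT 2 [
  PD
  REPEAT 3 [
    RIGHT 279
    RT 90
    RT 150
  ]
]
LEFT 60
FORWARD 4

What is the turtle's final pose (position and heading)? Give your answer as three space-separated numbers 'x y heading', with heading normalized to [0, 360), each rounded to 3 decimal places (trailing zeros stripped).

Answer: -3.978 -0.418 186

Derivation:
Executing turtle program step by step:
Start: pos=(0,0), heading=0, pen down
REPEAT 2 [
  -- iteration 1/2 --
  PD: pen down
  REPEAT 3 [
    -- iteration 1/3 --
    RT 279: heading 0 -> 81
    RT 90: heading 81 -> 351
    RT 150: heading 351 -> 201
    -- iteration 2/3 --
    RT 279: heading 201 -> 282
    RT 90: heading 282 -> 192
    RT 150: heading 192 -> 42
    -- iteration 3/3 --
    RT 279: heading 42 -> 123
    RT 90: heading 123 -> 33
    RT 150: heading 33 -> 243
  ]
  -- iteration 2/2 --
  PD: pen down
  REPEAT 3 [
    -- iteration 1/3 --
    RT 279: heading 243 -> 324
    RT 90: heading 324 -> 234
    RT 150: heading 234 -> 84
    -- iteration 2/3 --
    RT 279: heading 84 -> 165
    RT 90: heading 165 -> 75
    RT 150: heading 75 -> 285
    -- iteration 3/3 --
    RT 279: heading 285 -> 6
    RT 90: heading 6 -> 276
    RT 150: heading 276 -> 126
  ]
]
LT 60: heading 126 -> 186
FD 4: (0,0) -> (-3.978,-0.418) [heading=186, draw]
Final: pos=(-3.978,-0.418), heading=186, 1 segment(s) drawn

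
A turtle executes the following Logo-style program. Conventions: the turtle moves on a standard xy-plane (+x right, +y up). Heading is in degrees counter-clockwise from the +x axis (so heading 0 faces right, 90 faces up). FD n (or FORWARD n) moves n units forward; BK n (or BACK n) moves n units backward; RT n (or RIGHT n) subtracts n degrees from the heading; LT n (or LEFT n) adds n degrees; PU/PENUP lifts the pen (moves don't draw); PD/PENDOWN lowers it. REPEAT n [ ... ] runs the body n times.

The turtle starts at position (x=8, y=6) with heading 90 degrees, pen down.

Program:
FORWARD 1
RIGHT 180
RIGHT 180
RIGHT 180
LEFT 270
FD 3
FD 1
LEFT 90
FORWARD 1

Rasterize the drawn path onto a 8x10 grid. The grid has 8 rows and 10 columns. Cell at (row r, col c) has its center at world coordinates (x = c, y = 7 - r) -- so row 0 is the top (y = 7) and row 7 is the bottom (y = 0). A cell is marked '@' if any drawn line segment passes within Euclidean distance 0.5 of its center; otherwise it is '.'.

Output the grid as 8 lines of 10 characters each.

Segment 0: (8,6) -> (8,7)
Segment 1: (8,7) -> (5,7)
Segment 2: (5,7) -> (4,7)
Segment 3: (4,7) -> (4,6)

Answer: ....@@@@@.
....@...@.
..........
..........
..........
..........
..........
..........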